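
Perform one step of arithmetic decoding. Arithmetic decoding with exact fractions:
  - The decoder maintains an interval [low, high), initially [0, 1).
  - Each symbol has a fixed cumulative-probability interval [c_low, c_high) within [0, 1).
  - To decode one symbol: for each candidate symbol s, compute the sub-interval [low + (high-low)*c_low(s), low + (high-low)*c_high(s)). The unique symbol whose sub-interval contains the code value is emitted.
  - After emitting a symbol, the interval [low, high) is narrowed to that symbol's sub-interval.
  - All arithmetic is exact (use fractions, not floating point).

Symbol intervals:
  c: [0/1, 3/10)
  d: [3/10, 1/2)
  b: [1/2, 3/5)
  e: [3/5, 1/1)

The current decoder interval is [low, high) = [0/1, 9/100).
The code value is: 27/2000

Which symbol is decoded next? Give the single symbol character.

Interval width = high − low = 9/100 − 0/1 = 9/100
Scaled code = (code − low) / width = (27/2000 − 0/1) / 9/100 = 3/20
  c: [0/1, 3/10) ← scaled code falls here ✓
  d: [3/10, 1/2) 
  b: [1/2, 3/5) 
  e: [3/5, 1/1) 

Answer: c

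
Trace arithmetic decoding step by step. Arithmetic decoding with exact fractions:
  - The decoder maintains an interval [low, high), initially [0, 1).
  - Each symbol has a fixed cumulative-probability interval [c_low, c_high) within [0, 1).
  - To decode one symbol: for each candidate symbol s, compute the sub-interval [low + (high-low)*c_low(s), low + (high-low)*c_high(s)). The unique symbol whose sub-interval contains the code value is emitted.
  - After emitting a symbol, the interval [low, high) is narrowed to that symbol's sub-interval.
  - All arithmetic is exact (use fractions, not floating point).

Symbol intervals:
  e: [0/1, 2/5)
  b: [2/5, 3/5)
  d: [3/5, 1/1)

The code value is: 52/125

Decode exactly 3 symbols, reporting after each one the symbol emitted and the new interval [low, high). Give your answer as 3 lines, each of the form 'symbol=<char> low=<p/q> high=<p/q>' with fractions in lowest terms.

Answer: symbol=b low=2/5 high=3/5
symbol=e low=2/5 high=12/25
symbol=e low=2/5 high=54/125

Derivation:
Step 1: interval [0/1, 1/1), width = 1/1 - 0/1 = 1/1
  'e': [0/1 + 1/1*0/1, 0/1 + 1/1*2/5) = [0/1, 2/5)
  'b': [0/1 + 1/1*2/5, 0/1 + 1/1*3/5) = [2/5, 3/5) <- contains code 52/125
  'd': [0/1 + 1/1*3/5, 0/1 + 1/1*1/1) = [3/5, 1/1)
  emit 'b', narrow to [2/5, 3/5)
Step 2: interval [2/5, 3/5), width = 3/5 - 2/5 = 1/5
  'e': [2/5 + 1/5*0/1, 2/5 + 1/5*2/5) = [2/5, 12/25) <- contains code 52/125
  'b': [2/5 + 1/5*2/5, 2/5 + 1/5*3/5) = [12/25, 13/25)
  'd': [2/5 + 1/5*3/5, 2/5 + 1/5*1/1) = [13/25, 3/5)
  emit 'e', narrow to [2/5, 12/25)
Step 3: interval [2/5, 12/25), width = 12/25 - 2/5 = 2/25
  'e': [2/5 + 2/25*0/1, 2/5 + 2/25*2/5) = [2/5, 54/125) <- contains code 52/125
  'b': [2/5 + 2/25*2/5, 2/5 + 2/25*3/5) = [54/125, 56/125)
  'd': [2/5 + 2/25*3/5, 2/5 + 2/25*1/1) = [56/125, 12/25)
  emit 'e', narrow to [2/5, 54/125)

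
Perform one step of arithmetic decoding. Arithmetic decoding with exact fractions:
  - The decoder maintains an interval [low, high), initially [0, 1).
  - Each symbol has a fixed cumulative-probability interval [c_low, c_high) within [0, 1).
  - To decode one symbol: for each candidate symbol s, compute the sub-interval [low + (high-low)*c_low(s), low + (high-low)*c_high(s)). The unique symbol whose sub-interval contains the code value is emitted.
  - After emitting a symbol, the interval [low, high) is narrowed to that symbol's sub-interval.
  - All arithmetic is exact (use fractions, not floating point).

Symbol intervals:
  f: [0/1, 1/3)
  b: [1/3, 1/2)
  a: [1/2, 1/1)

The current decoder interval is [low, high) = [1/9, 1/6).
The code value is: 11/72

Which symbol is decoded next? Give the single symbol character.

Answer: a

Derivation:
Interval width = high − low = 1/6 − 1/9 = 1/18
Scaled code = (code − low) / width = (11/72 − 1/9) / 1/18 = 3/4
  f: [0/1, 1/3) 
  b: [1/3, 1/2) 
  a: [1/2, 1/1) ← scaled code falls here ✓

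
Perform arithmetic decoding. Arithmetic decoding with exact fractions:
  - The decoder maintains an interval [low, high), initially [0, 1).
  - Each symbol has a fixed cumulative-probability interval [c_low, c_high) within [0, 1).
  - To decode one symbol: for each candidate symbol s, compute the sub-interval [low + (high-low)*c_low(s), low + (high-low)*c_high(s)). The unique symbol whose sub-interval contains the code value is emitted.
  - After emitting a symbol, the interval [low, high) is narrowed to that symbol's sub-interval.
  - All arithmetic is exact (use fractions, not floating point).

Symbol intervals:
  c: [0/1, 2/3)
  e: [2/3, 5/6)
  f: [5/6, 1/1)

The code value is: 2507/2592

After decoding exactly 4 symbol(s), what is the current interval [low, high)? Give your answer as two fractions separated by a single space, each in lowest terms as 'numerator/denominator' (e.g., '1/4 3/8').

Answer: 1253/1296 209/216

Derivation:
Step 1: interval [0/1, 1/1), width = 1/1 - 0/1 = 1/1
  'c': [0/1 + 1/1*0/1, 0/1 + 1/1*2/3) = [0/1, 2/3)
  'e': [0/1 + 1/1*2/3, 0/1 + 1/1*5/6) = [2/3, 5/6)
  'f': [0/1 + 1/1*5/6, 0/1 + 1/1*1/1) = [5/6, 1/1) <- contains code 2507/2592
  emit 'f', narrow to [5/6, 1/1)
Step 2: interval [5/6, 1/1), width = 1/1 - 5/6 = 1/6
  'c': [5/6 + 1/6*0/1, 5/6 + 1/6*2/3) = [5/6, 17/18)
  'e': [5/6 + 1/6*2/3, 5/6 + 1/6*5/6) = [17/18, 35/36) <- contains code 2507/2592
  'f': [5/6 + 1/6*5/6, 5/6 + 1/6*1/1) = [35/36, 1/1)
  emit 'e', narrow to [17/18, 35/36)
Step 3: interval [17/18, 35/36), width = 35/36 - 17/18 = 1/36
  'c': [17/18 + 1/36*0/1, 17/18 + 1/36*2/3) = [17/18, 26/27)
  'e': [17/18 + 1/36*2/3, 17/18 + 1/36*5/6) = [26/27, 209/216) <- contains code 2507/2592
  'f': [17/18 + 1/36*5/6, 17/18 + 1/36*1/1) = [209/216, 35/36)
  emit 'e', narrow to [26/27, 209/216)
Step 4: interval [26/27, 209/216), width = 209/216 - 26/27 = 1/216
  'c': [26/27 + 1/216*0/1, 26/27 + 1/216*2/3) = [26/27, 313/324)
  'e': [26/27 + 1/216*2/3, 26/27 + 1/216*5/6) = [313/324, 1253/1296)
  'f': [26/27 + 1/216*5/6, 26/27 + 1/216*1/1) = [1253/1296, 209/216) <- contains code 2507/2592
  emit 'f', narrow to [1253/1296, 209/216)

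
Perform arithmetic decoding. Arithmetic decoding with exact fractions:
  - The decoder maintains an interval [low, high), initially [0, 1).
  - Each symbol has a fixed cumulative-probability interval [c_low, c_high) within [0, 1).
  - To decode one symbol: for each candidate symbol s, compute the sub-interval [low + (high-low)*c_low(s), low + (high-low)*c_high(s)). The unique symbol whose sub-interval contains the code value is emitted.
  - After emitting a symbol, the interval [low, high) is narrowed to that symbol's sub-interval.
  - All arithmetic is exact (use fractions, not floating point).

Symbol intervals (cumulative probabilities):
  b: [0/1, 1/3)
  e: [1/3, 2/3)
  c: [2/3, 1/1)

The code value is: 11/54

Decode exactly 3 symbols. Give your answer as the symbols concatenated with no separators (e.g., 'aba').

Step 1: interval [0/1, 1/1), width = 1/1 - 0/1 = 1/1
  'b': [0/1 + 1/1*0/1, 0/1 + 1/1*1/3) = [0/1, 1/3) <- contains code 11/54
  'e': [0/1 + 1/1*1/3, 0/1 + 1/1*2/3) = [1/3, 2/3)
  'c': [0/1 + 1/1*2/3, 0/1 + 1/1*1/1) = [2/3, 1/1)
  emit 'b', narrow to [0/1, 1/3)
Step 2: interval [0/1, 1/3), width = 1/3 - 0/1 = 1/3
  'b': [0/1 + 1/3*0/1, 0/1 + 1/3*1/3) = [0/1, 1/9)
  'e': [0/1 + 1/3*1/3, 0/1 + 1/3*2/3) = [1/9, 2/9) <- contains code 11/54
  'c': [0/1 + 1/3*2/3, 0/1 + 1/3*1/1) = [2/9, 1/3)
  emit 'e', narrow to [1/9, 2/9)
Step 3: interval [1/9, 2/9), width = 2/9 - 1/9 = 1/9
  'b': [1/9 + 1/9*0/1, 1/9 + 1/9*1/3) = [1/9, 4/27)
  'e': [1/9 + 1/9*1/3, 1/9 + 1/9*2/3) = [4/27, 5/27)
  'c': [1/9 + 1/9*2/3, 1/9 + 1/9*1/1) = [5/27, 2/9) <- contains code 11/54
  emit 'c', narrow to [5/27, 2/9)

Answer: bec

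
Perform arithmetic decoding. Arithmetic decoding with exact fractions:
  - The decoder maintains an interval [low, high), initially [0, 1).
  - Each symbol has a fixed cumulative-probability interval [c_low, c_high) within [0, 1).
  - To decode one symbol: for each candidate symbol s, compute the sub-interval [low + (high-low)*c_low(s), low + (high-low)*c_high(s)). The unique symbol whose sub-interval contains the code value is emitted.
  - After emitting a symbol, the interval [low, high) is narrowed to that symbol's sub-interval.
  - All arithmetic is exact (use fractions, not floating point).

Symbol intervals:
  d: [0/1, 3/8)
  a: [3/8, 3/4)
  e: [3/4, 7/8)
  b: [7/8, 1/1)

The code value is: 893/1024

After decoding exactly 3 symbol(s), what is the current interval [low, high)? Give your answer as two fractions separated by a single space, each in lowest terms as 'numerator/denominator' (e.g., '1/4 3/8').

Step 1: interval [0/1, 1/1), width = 1/1 - 0/1 = 1/1
  'd': [0/1 + 1/1*0/1, 0/1 + 1/1*3/8) = [0/1, 3/8)
  'a': [0/1 + 1/1*3/8, 0/1 + 1/1*3/4) = [3/8, 3/4)
  'e': [0/1 + 1/1*3/4, 0/1 + 1/1*7/8) = [3/4, 7/8) <- contains code 893/1024
  'b': [0/1 + 1/1*7/8, 0/1 + 1/1*1/1) = [7/8, 1/1)
  emit 'e', narrow to [3/4, 7/8)
Step 2: interval [3/4, 7/8), width = 7/8 - 3/4 = 1/8
  'd': [3/4 + 1/8*0/1, 3/4 + 1/8*3/8) = [3/4, 51/64)
  'a': [3/4 + 1/8*3/8, 3/4 + 1/8*3/4) = [51/64, 27/32)
  'e': [3/4 + 1/8*3/4, 3/4 + 1/8*7/8) = [27/32, 55/64)
  'b': [3/4 + 1/8*7/8, 3/4 + 1/8*1/1) = [55/64, 7/8) <- contains code 893/1024
  emit 'b', narrow to [55/64, 7/8)
Step 3: interval [55/64, 7/8), width = 7/8 - 55/64 = 1/64
  'd': [55/64 + 1/64*0/1, 55/64 + 1/64*3/8) = [55/64, 443/512)
  'a': [55/64 + 1/64*3/8, 55/64 + 1/64*3/4) = [443/512, 223/256)
  'e': [55/64 + 1/64*3/4, 55/64 + 1/64*7/8) = [223/256, 447/512) <- contains code 893/1024
  'b': [55/64 + 1/64*7/8, 55/64 + 1/64*1/1) = [447/512, 7/8)
  emit 'e', narrow to [223/256, 447/512)

Answer: 223/256 447/512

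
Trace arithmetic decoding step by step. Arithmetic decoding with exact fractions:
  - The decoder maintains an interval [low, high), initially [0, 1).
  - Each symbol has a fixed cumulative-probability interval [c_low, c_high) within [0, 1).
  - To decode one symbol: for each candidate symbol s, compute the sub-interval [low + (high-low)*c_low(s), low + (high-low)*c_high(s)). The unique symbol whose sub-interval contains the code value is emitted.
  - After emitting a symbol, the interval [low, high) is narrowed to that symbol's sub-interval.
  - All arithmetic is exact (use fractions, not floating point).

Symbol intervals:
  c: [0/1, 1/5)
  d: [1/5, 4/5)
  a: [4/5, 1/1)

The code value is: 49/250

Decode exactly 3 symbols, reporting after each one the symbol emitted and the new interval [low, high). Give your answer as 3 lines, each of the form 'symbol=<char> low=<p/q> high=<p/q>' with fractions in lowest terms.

Step 1: interval [0/1, 1/1), width = 1/1 - 0/1 = 1/1
  'c': [0/1 + 1/1*0/1, 0/1 + 1/1*1/5) = [0/1, 1/5) <- contains code 49/250
  'd': [0/1 + 1/1*1/5, 0/1 + 1/1*4/5) = [1/5, 4/5)
  'a': [0/1 + 1/1*4/5, 0/1 + 1/1*1/1) = [4/5, 1/1)
  emit 'c', narrow to [0/1, 1/5)
Step 2: interval [0/1, 1/5), width = 1/5 - 0/1 = 1/5
  'c': [0/1 + 1/5*0/1, 0/1 + 1/5*1/5) = [0/1, 1/25)
  'd': [0/1 + 1/5*1/5, 0/1 + 1/5*4/5) = [1/25, 4/25)
  'a': [0/1 + 1/5*4/5, 0/1 + 1/5*1/1) = [4/25, 1/5) <- contains code 49/250
  emit 'a', narrow to [4/25, 1/5)
Step 3: interval [4/25, 1/5), width = 1/5 - 4/25 = 1/25
  'c': [4/25 + 1/25*0/1, 4/25 + 1/25*1/5) = [4/25, 21/125)
  'd': [4/25 + 1/25*1/5, 4/25 + 1/25*4/5) = [21/125, 24/125)
  'a': [4/25 + 1/25*4/5, 4/25 + 1/25*1/1) = [24/125, 1/5) <- contains code 49/250
  emit 'a', narrow to [24/125, 1/5)

Answer: symbol=c low=0/1 high=1/5
symbol=a low=4/25 high=1/5
symbol=a low=24/125 high=1/5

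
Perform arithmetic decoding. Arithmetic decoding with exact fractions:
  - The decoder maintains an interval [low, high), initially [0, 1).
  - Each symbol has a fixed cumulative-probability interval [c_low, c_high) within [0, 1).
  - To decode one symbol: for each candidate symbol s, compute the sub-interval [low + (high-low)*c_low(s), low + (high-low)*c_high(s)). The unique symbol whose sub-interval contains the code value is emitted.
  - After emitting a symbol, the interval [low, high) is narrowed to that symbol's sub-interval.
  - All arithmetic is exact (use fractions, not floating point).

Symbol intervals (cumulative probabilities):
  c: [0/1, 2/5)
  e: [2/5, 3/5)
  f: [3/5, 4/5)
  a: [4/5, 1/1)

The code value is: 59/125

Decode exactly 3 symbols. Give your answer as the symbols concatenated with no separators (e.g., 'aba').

Answer: eca

Derivation:
Step 1: interval [0/1, 1/1), width = 1/1 - 0/1 = 1/1
  'c': [0/1 + 1/1*0/1, 0/1 + 1/1*2/5) = [0/1, 2/5)
  'e': [0/1 + 1/1*2/5, 0/1 + 1/1*3/5) = [2/5, 3/5) <- contains code 59/125
  'f': [0/1 + 1/1*3/5, 0/1 + 1/1*4/5) = [3/5, 4/5)
  'a': [0/1 + 1/1*4/5, 0/1 + 1/1*1/1) = [4/5, 1/1)
  emit 'e', narrow to [2/5, 3/5)
Step 2: interval [2/5, 3/5), width = 3/5 - 2/5 = 1/5
  'c': [2/5 + 1/5*0/1, 2/5 + 1/5*2/5) = [2/5, 12/25) <- contains code 59/125
  'e': [2/5 + 1/5*2/5, 2/5 + 1/5*3/5) = [12/25, 13/25)
  'f': [2/5 + 1/5*3/5, 2/5 + 1/5*4/5) = [13/25, 14/25)
  'a': [2/5 + 1/5*4/5, 2/5 + 1/5*1/1) = [14/25, 3/5)
  emit 'c', narrow to [2/5, 12/25)
Step 3: interval [2/5, 12/25), width = 12/25 - 2/5 = 2/25
  'c': [2/5 + 2/25*0/1, 2/5 + 2/25*2/5) = [2/5, 54/125)
  'e': [2/5 + 2/25*2/5, 2/5 + 2/25*3/5) = [54/125, 56/125)
  'f': [2/5 + 2/25*3/5, 2/5 + 2/25*4/5) = [56/125, 58/125)
  'a': [2/5 + 2/25*4/5, 2/5 + 2/25*1/1) = [58/125, 12/25) <- contains code 59/125
  emit 'a', narrow to [58/125, 12/25)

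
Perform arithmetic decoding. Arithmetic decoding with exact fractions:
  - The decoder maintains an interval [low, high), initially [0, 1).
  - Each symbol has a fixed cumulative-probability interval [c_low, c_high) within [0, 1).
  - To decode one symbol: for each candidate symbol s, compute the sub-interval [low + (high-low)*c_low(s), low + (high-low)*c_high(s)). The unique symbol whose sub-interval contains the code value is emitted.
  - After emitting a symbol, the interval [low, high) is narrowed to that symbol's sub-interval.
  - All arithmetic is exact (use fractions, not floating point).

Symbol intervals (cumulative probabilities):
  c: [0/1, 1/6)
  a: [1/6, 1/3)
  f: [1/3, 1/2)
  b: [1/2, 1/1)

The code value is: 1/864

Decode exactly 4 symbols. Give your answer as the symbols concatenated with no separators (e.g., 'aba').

Answer: ccca

Derivation:
Step 1: interval [0/1, 1/1), width = 1/1 - 0/1 = 1/1
  'c': [0/1 + 1/1*0/1, 0/1 + 1/1*1/6) = [0/1, 1/6) <- contains code 1/864
  'a': [0/1 + 1/1*1/6, 0/1 + 1/1*1/3) = [1/6, 1/3)
  'f': [0/1 + 1/1*1/3, 0/1 + 1/1*1/2) = [1/3, 1/2)
  'b': [0/1 + 1/1*1/2, 0/1 + 1/1*1/1) = [1/2, 1/1)
  emit 'c', narrow to [0/1, 1/6)
Step 2: interval [0/1, 1/6), width = 1/6 - 0/1 = 1/6
  'c': [0/1 + 1/6*0/1, 0/1 + 1/6*1/6) = [0/1, 1/36) <- contains code 1/864
  'a': [0/1 + 1/6*1/6, 0/1 + 1/6*1/3) = [1/36, 1/18)
  'f': [0/1 + 1/6*1/3, 0/1 + 1/6*1/2) = [1/18, 1/12)
  'b': [0/1 + 1/6*1/2, 0/1 + 1/6*1/1) = [1/12, 1/6)
  emit 'c', narrow to [0/1, 1/36)
Step 3: interval [0/1, 1/36), width = 1/36 - 0/1 = 1/36
  'c': [0/1 + 1/36*0/1, 0/1 + 1/36*1/6) = [0/1, 1/216) <- contains code 1/864
  'a': [0/1 + 1/36*1/6, 0/1 + 1/36*1/3) = [1/216, 1/108)
  'f': [0/1 + 1/36*1/3, 0/1 + 1/36*1/2) = [1/108, 1/72)
  'b': [0/1 + 1/36*1/2, 0/1 + 1/36*1/1) = [1/72, 1/36)
  emit 'c', narrow to [0/1, 1/216)
Step 4: interval [0/1, 1/216), width = 1/216 - 0/1 = 1/216
  'c': [0/1 + 1/216*0/1, 0/1 + 1/216*1/6) = [0/1, 1/1296)
  'a': [0/1 + 1/216*1/6, 0/1 + 1/216*1/3) = [1/1296, 1/648) <- contains code 1/864
  'f': [0/1 + 1/216*1/3, 0/1 + 1/216*1/2) = [1/648, 1/432)
  'b': [0/1 + 1/216*1/2, 0/1 + 1/216*1/1) = [1/432, 1/216)
  emit 'a', narrow to [1/1296, 1/648)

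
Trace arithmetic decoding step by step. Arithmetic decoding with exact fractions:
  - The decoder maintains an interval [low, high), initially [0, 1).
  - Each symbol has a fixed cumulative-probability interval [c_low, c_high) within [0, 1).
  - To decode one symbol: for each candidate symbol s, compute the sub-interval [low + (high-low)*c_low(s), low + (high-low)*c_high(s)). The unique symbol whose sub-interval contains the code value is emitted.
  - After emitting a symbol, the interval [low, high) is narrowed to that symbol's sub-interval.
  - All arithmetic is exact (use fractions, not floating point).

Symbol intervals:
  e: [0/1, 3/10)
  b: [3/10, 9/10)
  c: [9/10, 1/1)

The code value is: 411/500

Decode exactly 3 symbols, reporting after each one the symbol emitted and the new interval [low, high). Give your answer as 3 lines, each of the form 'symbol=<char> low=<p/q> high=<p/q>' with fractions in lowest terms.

Step 1: interval [0/1, 1/1), width = 1/1 - 0/1 = 1/1
  'e': [0/1 + 1/1*0/1, 0/1 + 1/1*3/10) = [0/1, 3/10)
  'b': [0/1 + 1/1*3/10, 0/1 + 1/1*9/10) = [3/10, 9/10) <- contains code 411/500
  'c': [0/1 + 1/1*9/10, 0/1 + 1/1*1/1) = [9/10, 1/1)
  emit 'b', narrow to [3/10, 9/10)
Step 2: interval [3/10, 9/10), width = 9/10 - 3/10 = 3/5
  'e': [3/10 + 3/5*0/1, 3/10 + 3/5*3/10) = [3/10, 12/25)
  'b': [3/10 + 3/5*3/10, 3/10 + 3/5*9/10) = [12/25, 21/25) <- contains code 411/500
  'c': [3/10 + 3/5*9/10, 3/10 + 3/5*1/1) = [21/25, 9/10)
  emit 'b', narrow to [12/25, 21/25)
Step 3: interval [12/25, 21/25), width = 21/25 - 12/25 = 9/25
  'e': [12/25 + 9/25*0/1, 12/25 + 9/25*3/10) = [12/25, 147/250)
  'b': [12/25 + 9/25*3/10, 12/25 + 9/25*9/10) = [147/250, 201/250)
  'c': [12/25 + 9/25*9/10, 12/25 + 9/25*1/1) = [201/250, 21/25) <- contains code 411/500
  emit 'c', narrow to [201/250, 21/25)

Answer: symbol=b low=3/10 high=9/10
symbol=b low=12/25 high=21/25
symbol=c low=201/250 high=21/25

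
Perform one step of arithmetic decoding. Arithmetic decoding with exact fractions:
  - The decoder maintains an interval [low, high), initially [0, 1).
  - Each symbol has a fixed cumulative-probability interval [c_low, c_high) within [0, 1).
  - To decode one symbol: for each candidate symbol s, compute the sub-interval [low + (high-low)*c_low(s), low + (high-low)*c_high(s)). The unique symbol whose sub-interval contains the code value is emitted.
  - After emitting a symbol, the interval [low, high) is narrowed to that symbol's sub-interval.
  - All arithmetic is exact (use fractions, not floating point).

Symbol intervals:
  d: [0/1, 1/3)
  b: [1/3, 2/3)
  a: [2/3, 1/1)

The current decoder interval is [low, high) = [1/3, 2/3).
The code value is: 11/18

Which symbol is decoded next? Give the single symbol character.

Answer: a

Derivation:
Interval width = high − low = 2/3 − 1/3 = 1/3
Scaled code = (code − low) / width = (11/18 − 1/3) / 1/3 = 5/6
  d: [0/1, 1/3) 
  b: [1/3, 2/3) 
  a: [2/3, 1/1) ← scaled code falls here ✓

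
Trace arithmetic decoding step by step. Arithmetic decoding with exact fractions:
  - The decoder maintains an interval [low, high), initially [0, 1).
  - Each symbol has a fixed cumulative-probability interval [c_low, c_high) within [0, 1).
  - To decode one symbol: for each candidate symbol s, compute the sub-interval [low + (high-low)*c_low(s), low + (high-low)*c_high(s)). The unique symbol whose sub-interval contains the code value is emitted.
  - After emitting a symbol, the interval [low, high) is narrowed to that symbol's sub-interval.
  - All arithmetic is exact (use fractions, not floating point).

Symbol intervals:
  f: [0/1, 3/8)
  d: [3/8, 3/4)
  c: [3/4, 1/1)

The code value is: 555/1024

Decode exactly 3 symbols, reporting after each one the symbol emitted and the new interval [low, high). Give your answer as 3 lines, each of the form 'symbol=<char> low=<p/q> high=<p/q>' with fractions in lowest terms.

Answer: symbol=d low=3/8 high=3/4
symbol=d low=33/64 high=21/32
symbol=f low=33/64 high=291/512

Derivation:
Step 1: interval [0/1, 1/1), width = 1/1 - 0/1 = 1/1
  'f': [0/1 + 1/1*0/1, 0/1 + 1/1*3/8) = [0/1, 3/8)
  'd': [0/1 + 1/1*3/8, 0/1 + 1/1*3/4) = [3/8, 3/4) <- contains code 555/1024
  'c': [0/1 + 1/1*3/4, 0/1 + 1/1*1/1) = [3/4, 1/1)
  emit 'd', narrow to [3/8, 3/4)
Step 2: interval [3/8, 3/4), width = 3/4 - 3/8 = 3/8
  'f': [3/8 + 3/8*0/1, 3/8 + 3/8*3/8) = [3/8, 33/64)
  'd': [3/8 + 3/8*3/8, 3/8 + 3/8*3/4) = [33/64, 21/32) <- contains code 555/1024
  'c': [3/8 + 3/8*3/4, 3/8 + 3/8*1/1) = [21/32, 3/4)
  emit 'd', narrow to [33/64, 21/32)
Step 3: interval [33/64, 21/32), width = 21/32 - 33/64 = 9/64
  'f': [33/64 + 9/64*0/1, 33/64 + 9/64*3/8) = [33/64, 291/512) <- contains code 555/1024
  'd': [33/64 + 9/64*3/8, 33/64 + 9/64*3/4) = [291/512, 159/256)
  'c': [33/64 + 9/64*3/4, 33/64 + 9/64*1/1) = [159/256, 21/32)
  emit 'f', narrow to [33/64, 291/512)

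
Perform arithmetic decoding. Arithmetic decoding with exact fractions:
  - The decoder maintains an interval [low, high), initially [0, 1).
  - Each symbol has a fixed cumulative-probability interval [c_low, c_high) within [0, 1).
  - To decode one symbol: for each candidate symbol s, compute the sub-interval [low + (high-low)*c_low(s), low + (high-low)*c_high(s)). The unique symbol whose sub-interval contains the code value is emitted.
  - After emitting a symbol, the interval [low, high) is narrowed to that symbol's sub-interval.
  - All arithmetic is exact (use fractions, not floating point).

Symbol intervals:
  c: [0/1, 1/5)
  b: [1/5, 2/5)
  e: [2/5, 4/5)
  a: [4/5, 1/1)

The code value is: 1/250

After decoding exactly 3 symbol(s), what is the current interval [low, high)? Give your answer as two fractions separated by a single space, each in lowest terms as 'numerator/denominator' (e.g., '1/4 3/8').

Step 1: interval [0/1, 1/1), width = 1/1 - 0/1 = 1/1
  'c': [0/1 + 1/1*0/1, 0/1 + 1/1*1/5) = [0/1, 1/5) <- contains code 1/250
  'b': [0/1 + 1/1*1/5, 0/1 + 1/1*2/5) = [1/5, 2/5)
  'e': [0/1 + 1/1*2/5, 0/1 + 1/1*4/5) = [2/5, 4/5)
  'a': [0/1 + 1/1*4/5, 0/1 + 1/1*1/1) = [4/5, 1/1)
  emit 'c', narrow to [0/1, 1/5)
Step 2: interval [0/1, 1/5), width = 1/5 - 0/1 = 1/5
  'c': [0/1 + 1/5*0/1, 0/1 + 1/5*1/5) = [0/1, 1/25) <- contains code 1/250
  'b': [0/1 + 1/5*1/5, 0/1 + 1/5*2/5) = [1/25, 2/25)
  'e': [0/1 + 1/5*2/5, 0/1 + 1/5*4/5) = [2/25, 4/25)
  'a': [0/1 + 1/5*4/5, 0/1 + 1/5*1/1) = [4/25, 1/5)
  emit 'c', narrow to [0/1, 1/25)
Step 3: interval [0/1, 1/25), width = 1/25 - 0/1 = 1/25
  'c': [0/1 + 1/25*0/1, 0/1 + 1/25*1/5) = [0/1, 1/125) <- contains code 1/250
  'b': [0/1 + 1/25*1/5, 0/1 + 1/25*2/5) = [1/125, 2/125)
  'e': [0/1 + 1/25*2/5, 0/1 + 1/25*4/5) = [2/125, 4/125)
  'a': [0/1 + 1/25*4/5, 0/1 + 1/25*1/1) = [4/125, 1/25)
  emit 'c', narrow to [0/1, 1/125)

Answer: 0/1 1/125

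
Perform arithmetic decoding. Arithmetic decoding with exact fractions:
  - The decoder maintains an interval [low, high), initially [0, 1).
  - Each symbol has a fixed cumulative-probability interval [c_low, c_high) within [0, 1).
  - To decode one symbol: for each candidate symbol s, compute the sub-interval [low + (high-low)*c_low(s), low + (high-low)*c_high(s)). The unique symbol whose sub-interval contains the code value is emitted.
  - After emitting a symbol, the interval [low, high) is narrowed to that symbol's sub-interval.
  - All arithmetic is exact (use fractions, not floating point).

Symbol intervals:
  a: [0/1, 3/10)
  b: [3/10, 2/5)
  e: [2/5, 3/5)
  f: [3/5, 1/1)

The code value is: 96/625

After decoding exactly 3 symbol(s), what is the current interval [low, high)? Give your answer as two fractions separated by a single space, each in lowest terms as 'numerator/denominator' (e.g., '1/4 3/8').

Step 1: interval [0/1, 1/1), width = 1/1 - 0/1 = 1/1
  'a': [0/1 + 1/1*0/1, 0/1 + 1/1*3/10) = [0/1, 3/10) <- contains code 96/625
  'b': [0/1 + 1/1*3/10, 0/1 + 1/1*2/5) = [3/10, 2/5)
  'e': [0/1 + 1/1*2/5, 0/1 + 1/1*3/5) = [2/5, 3/5)
  'f': [0/1 + 1/1*3/5, 0/1 + 1/1*1/1) = [3/5, 1/1)
  emit 'a', narrow to [0/1, 3/10)
Step 2: interval [0/1, 3/10), width = 3/10 - 0/1 = 3/10
  'a': [0/1 + 3/10*0/1, 0/1 + 3/10*3/10) = [0/1, 9/100)
  'b': [0/1 + 3/10*3/10, 0/1 + 3/10*2/5) = [9/100, 3/25)
  'e': [0/1 + 3/10*2/5, 0/1 + 3/10*3/5) = [3/25, 9/50) <- contains code 96/625
  'f': [0/1 + 3/10*3/5, 0/1 + 3/10*1/1) = [9/50, 3/10)
  emit 'e', narrow to [3/25, 9/50)
Step 3: interval [3/25, 9/50), width = 9/50 - 3/25 = 3/50
  'a': [3/25 + 3/50*0/1, 3/25 + 3/50*3/10) = [3/25, 69/500)
  'b': [3/25 + 3/50*3/10, 3/25 + 3/50*2/5) = [69/500, 18/125)
  'e': [3/25 + 3/50*2/5, 3/25 + 3/50*3/5) = [18/125, 39/250) <- contains code 96/625
  'f': [3/25 + 3/50*3/5, 3/25 + 3/50*1/1) = [39/250, 9/50)
  emit 'e', narrow to [18/125, 39/250)

Answer: 18/125 39/250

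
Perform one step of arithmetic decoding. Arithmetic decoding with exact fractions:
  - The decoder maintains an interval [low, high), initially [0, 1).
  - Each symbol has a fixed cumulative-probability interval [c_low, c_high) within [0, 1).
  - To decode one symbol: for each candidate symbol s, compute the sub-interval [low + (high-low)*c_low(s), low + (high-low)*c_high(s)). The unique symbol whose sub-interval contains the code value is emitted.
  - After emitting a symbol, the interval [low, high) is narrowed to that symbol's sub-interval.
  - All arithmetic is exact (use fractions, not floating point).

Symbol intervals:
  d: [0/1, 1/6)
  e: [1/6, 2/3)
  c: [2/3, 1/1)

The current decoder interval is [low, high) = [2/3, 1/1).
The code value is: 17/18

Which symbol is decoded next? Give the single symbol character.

Answer: c

Derivation:
Interval width = high − low = 1/1 − 2/3 = 1/3
Scaled code = (code − low) / width = (17/18 − 2/3) / 1/3 = 5/6
  d: [0/1, 1/6) 
  e: [1/6, 2/3) 
  c: [2/3, 1/1) ← scaled code falls here ✓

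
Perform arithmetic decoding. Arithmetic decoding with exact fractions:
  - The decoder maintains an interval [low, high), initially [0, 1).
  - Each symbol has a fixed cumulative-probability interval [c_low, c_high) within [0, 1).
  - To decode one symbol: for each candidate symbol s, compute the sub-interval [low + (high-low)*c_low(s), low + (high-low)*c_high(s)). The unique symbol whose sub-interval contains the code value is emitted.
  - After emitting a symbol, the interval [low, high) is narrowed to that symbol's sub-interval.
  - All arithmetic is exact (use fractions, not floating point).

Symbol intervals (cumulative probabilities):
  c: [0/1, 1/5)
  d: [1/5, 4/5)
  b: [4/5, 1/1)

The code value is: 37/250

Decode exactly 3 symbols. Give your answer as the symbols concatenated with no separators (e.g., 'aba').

Answer: cdb

Derivation:
Step 1: interval [0/1, 1/1), width = 1/1 - 0/1 = 1/1
  'c': [0/1 + 1/1*0/1, 0/1 + 1/1*1/5) = [0/1, 1/5) <- contains code 37/250
  'd': [0/1 + 1/1*1/5, 0/1 + 1/1*4/5) = [1/5, 4/5)
  'b': [0/1 + 1/1*4/5, 0/1 + 1/1*1/1) = [4/5, 1/1)
  emit 'c', narrow to [0/1, 1/5)
Step 2: interval [0/1, 1/5), width = 1/5 - 0/1 = 1/5
  'c': [0/1 + 1/5*0/1, 0/1 + 1/5*1/5) = [0/1, 1/25)
  'd': [0/1 + 1/5*1/5, 0/1 + 1/5*4/5) = [1/25, 4/25) <- contains code 37/250
  'b': [0/1 + 1/5*4/5, 0/1 + 1/5*1/1) = [4/25, 1/5)
  emit 'd', narrow to [1/25, 4/25)
Step 3: interval [1/25, 4/25), width = 4/25 - 1/25 = 3/25
  'c': [1/25 + 3/25*0/1, 1/25 + 3/25*1/5) = [1/25, 8/125)
  'd': [1/25 + 3/25*1/5, 1/25 + 3/25*4/5) = [8/125, 17/125)
  'b': [1/25 + 3/25*4/5, 1/25 + 3/25*1/1) = [17/125, 4/25) <- contains code 37/250
  emit 'b', narrow to [17/125, 4/25)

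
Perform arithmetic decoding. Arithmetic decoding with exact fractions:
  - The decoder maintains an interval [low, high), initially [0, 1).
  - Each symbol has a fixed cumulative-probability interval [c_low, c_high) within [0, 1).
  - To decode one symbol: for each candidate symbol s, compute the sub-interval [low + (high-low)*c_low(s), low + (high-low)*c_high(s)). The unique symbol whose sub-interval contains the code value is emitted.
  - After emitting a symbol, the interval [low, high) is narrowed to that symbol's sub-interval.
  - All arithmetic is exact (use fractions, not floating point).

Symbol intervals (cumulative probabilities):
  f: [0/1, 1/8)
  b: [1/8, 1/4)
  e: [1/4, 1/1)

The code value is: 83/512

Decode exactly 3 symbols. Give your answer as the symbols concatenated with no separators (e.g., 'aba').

Answer: bef

Derivation:
Step 1: interval [0/1, 1/1), width = 1/1 - 0/1 = 1/1
  'f': [0/1 + 1/1*0/1, 0/1 + 1/1*1/8) = [0/1, 1/8)
  'b': [0/1 + 1/1*1/8, 0/1 + 1/1*1/4) = [1/8, 1/4) <- contains code 83/512
  'e': [0/1 + 1/1*1/4, 0/1 + 1/1*1/1) = [1/4, 1/1)
  emit 'b', narrow to [1/8, 1/4)
Step 2: interval [1/8, 1/4), width = 1/4 - 1/8 = 1/8
  'f': [1/8 + 1/8*0/1, 1/8 + 1/8*1/8) = [1/8, 9/64)
  'b': [1/8 + 1/8*1/8, 1/8 + 1/8*1/4) = [9/64, 5/32)
  'e': [1/8 + 1/8*1/4, 1/8 + 1/8*1/1) = [5/32, 1/4) <- contains code 83/512
  emit 'e', narrow to [5/32, 1/4)
Step 3: interval [5/32, 1/4), width = 1/4 - 5/32 = 3/32
  'f': [5/32 + 3/32*0/1, 5/32 + 3/32*1/8) = [5/32, 43/256) <- contains code 83/512
  'b': [5/32 + 3/32*1/8, 5/32 + 3/32*1/4) = [43/256, 23/128)
  'e': [5/32 + 3/32*1/4, 5/32 + 3/32*1/1) = [23/128, 1/4)
  emit 'f', narrow to [5/32, 43/256)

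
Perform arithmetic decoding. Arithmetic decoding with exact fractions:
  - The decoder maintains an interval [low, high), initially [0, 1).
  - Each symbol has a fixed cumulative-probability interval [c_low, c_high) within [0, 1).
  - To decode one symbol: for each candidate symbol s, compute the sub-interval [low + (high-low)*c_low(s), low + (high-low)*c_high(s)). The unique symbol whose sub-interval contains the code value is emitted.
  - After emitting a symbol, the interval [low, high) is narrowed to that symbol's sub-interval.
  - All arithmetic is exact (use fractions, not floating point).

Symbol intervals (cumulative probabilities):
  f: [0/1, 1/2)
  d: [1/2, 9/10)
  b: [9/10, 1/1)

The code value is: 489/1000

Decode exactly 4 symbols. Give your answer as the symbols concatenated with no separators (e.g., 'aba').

Step 1: interval [0/1, 1/1), width = 1/1 - 0/1 = 1/1
  'f': [0/1 + 1/1*0/1, 0/1 + 1/1*1/2) = [0/1, 1/2) <- contains code 489/1000
  'd': [0/1 + 1/1*1/2, 0/1 + 1/1*9/10) = [1/2, 9/10)
  'b': [0/1 + 1/1*9/10, 0/1 + 1/1*1/1) = [9/10, 1/1)
  emit 'f', narrow to [0/1, 1/2)
Step 2: interval [0/1, 1/2), width = 1/2 - 0/1 = 1/2
  'f': [0/1 + 1/2*0/1, 0/1 + 1/2*1/2) = [0/1, 1/4)
  'd': [0/1 + 1/2*1/2, 0/1 + 1/2*9/10) = [1/4, 9/20)
  'b': [0/1 + 1/2*9/10, 0/1 + 1/2*1/1) = [9/20, 1/2) <- contains code 489/1000
  emit 'b', narrow to [9/20, 1/2)
Step 3: interval [9/20, 1/2), width = 1/2 - 9/20 = 1/20
  'f': [9/20 + 1/20*0/1, 9/20 + 1/20*1/2) = [9/20, 19/40)
  'd': [9/20 + 1/20*1/2, 9/20 + 1/20*9/10) = [19/40, 99/200) <- contains code 489/1000
  'b': [9/20 + 1/20*9/10, 9/20 + 1/20*1/1) = [99/200, 1/2)
  emit 'd', narrow to [19/40, 99/200)
Step 4: interval [19/40, 99/200), width = 99/200 - 19/40 = 1/50
  'f': [19/40 + 1/50*0/1, 19/40 + 1/50*1/2) = [19/40, 97/200)
  'd': [19/40 + 1/50*1/2, 19/40 + 1/50*9/10) = [97/200, 493/1000) <- contains code 489/1000
  'b': [19/40 + 1/50*9/10, 19/40 + 1/50*1/1) = [493/1000, 99/200)
  emit 'd', narrow to [97/200, 493/1000)

Answer: fbdd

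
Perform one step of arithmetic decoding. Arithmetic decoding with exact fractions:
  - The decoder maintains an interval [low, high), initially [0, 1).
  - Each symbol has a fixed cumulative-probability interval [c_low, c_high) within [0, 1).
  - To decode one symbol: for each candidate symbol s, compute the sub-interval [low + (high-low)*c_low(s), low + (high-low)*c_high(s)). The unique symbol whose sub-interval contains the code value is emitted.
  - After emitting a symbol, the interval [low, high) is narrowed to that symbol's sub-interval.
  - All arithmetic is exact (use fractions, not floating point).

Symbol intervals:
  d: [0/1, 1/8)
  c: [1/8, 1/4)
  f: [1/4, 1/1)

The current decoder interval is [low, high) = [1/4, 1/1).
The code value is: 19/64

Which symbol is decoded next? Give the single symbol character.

Answer: d

Derivation:
Interval width = high − low = 1/1 − 1/4 = 3/4
Scaled code = (code − low) / width = (19/64 − 1/4) / 3/4 = 1/16
  d: [0/1, 1/8) ← scaled code falls here ✓
  c: [1/8, 1/4) 
  f: [1/4, 1/1) 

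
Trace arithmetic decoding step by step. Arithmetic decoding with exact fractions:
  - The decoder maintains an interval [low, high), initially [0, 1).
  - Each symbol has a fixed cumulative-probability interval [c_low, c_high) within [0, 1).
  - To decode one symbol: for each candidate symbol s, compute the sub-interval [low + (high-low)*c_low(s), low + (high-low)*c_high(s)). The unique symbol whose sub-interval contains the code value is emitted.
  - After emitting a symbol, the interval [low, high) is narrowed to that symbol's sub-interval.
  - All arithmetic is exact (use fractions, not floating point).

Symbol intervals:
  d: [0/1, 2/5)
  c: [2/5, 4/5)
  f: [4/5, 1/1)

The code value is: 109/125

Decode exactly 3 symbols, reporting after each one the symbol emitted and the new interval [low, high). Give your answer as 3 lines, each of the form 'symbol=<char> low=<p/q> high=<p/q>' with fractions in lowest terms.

Step 1: interval [0/1, 1/1), width = 1/1 - 0/1 = 1/1
  'd': [0/1 + 1/1*0/1, 0/1 + 1/1*2/5) = [0/1, 2/5)
  'c': [0/1 + 1/1*2/5, 0/1 + 1/1*4/5) = [2/5, 4/5)
  'f': [0/1 + 1/1*4/5, 0/1 + 1/1*1/1) = [4/5, 1/1) <- contains code 109/125
  emit 'f', narrow to [4/5, 1/1)
Step 2: interval [4/5, 1/1), width = 1/1 - 4/5 = 1/5
  'd': [4/5 + 1/5*0/1, 4/5 + 1/5*2/5) = [4/5, 22/25) <- contains code 109/125
  'c': [4/5 + 1/5*2/5, 4/5 + 1/5*4/5) = [22/25, 24/25)
  'f': [4/5 + 1/5*4/5, 4/5 + 1/5*1/1) = [24/25, 1/1)
  emit 'd', narrow to [4/5, 22/25)
Step 3: interval [4/5, 22/25), width = 22/25 - 4/5 = 2/25
  'd': [4/5 + 2/25*0/1, 4/5 + 2/25*2/5) = [4/5, 104/125)
  'c': [4/5 + 2/25*2/5, 4/5 + 2/25*4/5) = [104/125, 108/125)
  'f': [4/5 + 2/25*4/5, 4/5 + 2/25*1/1) = [108/125, 22/25) <- contains code 109/125
  emit 'f', narrow to [108/125, 22/25)

Answer: symbol=f low=4/5 high=1/1
symbol=d low=4/5 high=22/25
symbol=f low=108/125 high=22/25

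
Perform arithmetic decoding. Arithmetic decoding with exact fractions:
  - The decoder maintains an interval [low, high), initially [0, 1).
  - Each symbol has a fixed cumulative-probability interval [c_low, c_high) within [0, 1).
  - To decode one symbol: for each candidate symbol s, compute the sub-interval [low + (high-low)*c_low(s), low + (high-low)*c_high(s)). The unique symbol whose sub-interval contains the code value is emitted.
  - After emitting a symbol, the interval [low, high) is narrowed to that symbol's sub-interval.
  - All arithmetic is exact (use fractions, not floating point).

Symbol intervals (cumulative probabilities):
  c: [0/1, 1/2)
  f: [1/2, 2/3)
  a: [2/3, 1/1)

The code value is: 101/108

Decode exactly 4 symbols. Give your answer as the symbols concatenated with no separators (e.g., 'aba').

Step 1: interval [0/1, 1/1), width = 1/1 - 0/1 = 1/1
  'c': [0/1 + 1/1*0/1, 0/1 + 1/1*1/2) = [0/1, 1/2)
  'f': [0/1 + 1/1*1/2, 0/1 + 1/1*2/3) = [1/2, 2/3)
  'a': [0/1 + 1/1*2/3, 0/1 + 1/1*1/1) = [2/3, 1/1) <- contains code 101/108
  emit 'a', narrow to [2/3, 1/1)
Step 2: interval [2/3, 1/1), width = 1/1 - 2/3 = 1/3
  'c': [2/3 + 1/3*0/1, 2/3 + 1/3*1/2) = [2/3, 5/6)
  'f': [2/3 + 1/3*1/2, 2/3 + 1/3*2/3) = [5/6, 8/9)
  'a': [2/3 + 1/3*2/3, 2/3 + 1/3*1/1) = [8/9, 1/1) <- contains code 101/108
  emit 'a', narrow to [8/9, 1/1)
Step 3: interval [8/9, 1/1), width = 1/1 - 8/9 = 1/9
  'c': [8/9 + 1/9*0/1, 8/9 + 1/9*1/2) = [8/9, 17/18) <- contains code 101/108
  'f': [8/9 + 1/9*1/2, 8/9 + 1/9*2/3) = [17/18, 26/27)
  'a': [8/9 + 1/9*2/3, 8/9 + 1/9*1/1) = [26/27, 1/1)
  emit 'c', narrow to [8/9, 17/18)
Step 4: interval [8/9, 17/18), width = 17/18 - 8/9 = 1/18
  'c': [8/9 + 1/18*0/1, 8/9 + 1/18*1/2) = [8/9, 11/12)
  'f': [8/9 + 1/18*1/2, 8/9 + 1/18*2/3) = [11/12, 25/27)
  'a': [8/9 + 1/18*2/3, 8/9 + 1/18*1/1) = [25/27, 17/18) <- contains code 101/108
  emit 'a', narrow to [25/27, 17/18)

Answer: aaca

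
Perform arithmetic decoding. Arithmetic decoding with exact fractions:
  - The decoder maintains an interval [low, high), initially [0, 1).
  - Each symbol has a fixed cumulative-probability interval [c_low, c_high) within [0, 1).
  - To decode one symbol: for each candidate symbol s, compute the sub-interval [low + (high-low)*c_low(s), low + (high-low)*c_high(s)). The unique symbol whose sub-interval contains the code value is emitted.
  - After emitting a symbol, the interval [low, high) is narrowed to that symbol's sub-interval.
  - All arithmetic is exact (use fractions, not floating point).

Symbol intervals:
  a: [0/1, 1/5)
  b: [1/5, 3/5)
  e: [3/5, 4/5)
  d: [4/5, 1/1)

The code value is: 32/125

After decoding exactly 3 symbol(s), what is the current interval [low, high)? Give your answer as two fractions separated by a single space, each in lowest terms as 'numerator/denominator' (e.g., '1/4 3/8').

Step 1: interval [0/1, 1/1), width = 1/1 - 0/1 = 1/1
  'a': [0/1 + 1/1*0/1, 0/1 + 1/1*1/5) = [0/1, 1/5)
  'b': [0/1 + 1/1*1/5, 0/1 + 1/1*3/5) = [1/5, 3/5) <- contains code 32/125
  'e': [0/1 + 1/1*3/5, 0/1 + 1/1*4/5) = [3/5, 4/5)
  'd': [0/1 + 1/1*4/5, 0/1 + 1/1*1/1) = [4/5, 1/1)
  emit 'b', narrow to [1/5, 3/5)
Step 2: interval [1/5, 3/5), width = 3/5 - 1/5 = 2/5
  'a': [1/5 + 2/5*0/1, 1/5 + 2/5*1/5) = [1/5, 7/25) <- contains code 32/125
  'b': [1/5 + 2/5*1/5, 1/5 + 2/5*3/5) = [7/25, 11/25)
  'e': [1/5 + 2/5*3/5, 1/5 + 2/5*4/5) = [11/25, 13/25)
  'd': [1/5 + 2/5*4/5, 1/5 + 2/5*1/1) = [13/25, 3/5)
  emit 'a', narrow to [1/5, 7/25)
Step 3: interval [1/5, 7/25), width = 7/25 - 1/5 = 2/25
  'a': [1/5 + 2/25*0/1, 1/5 + 2/25*1/5) = [1/5, 27/125)
  'b': [1/5 + 2/25*1/5, 1/5 + 2/25*3/5) = [27/125, 31/125)
  'e': [1/5 + 2/25*3/5, 1/5 + 2/25*4/5) = [31/125, 33/125) <- contains code 32/125
  'd': [1/5 + 2/25*4/5, 1/5 + 2/25*1/1) = [33/125, 7/25)
  emit 'e', narrow to [31/125, 33/125)

Answer: 31/125 33/125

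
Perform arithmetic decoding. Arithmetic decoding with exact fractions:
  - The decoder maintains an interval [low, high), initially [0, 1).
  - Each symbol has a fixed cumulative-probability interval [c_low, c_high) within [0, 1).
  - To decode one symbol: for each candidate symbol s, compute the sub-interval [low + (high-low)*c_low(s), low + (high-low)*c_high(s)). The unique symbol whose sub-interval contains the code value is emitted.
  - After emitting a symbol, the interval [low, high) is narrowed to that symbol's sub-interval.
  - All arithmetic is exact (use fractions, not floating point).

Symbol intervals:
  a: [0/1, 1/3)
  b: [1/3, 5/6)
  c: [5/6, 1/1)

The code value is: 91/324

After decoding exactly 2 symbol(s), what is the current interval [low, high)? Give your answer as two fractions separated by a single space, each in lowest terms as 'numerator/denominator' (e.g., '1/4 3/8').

Step 1: interval [0/1, 1/1), width = 1/1 - 0/1 = 1/1
  'a': [0/1 + 1/1*0/1, 0/1 + 1/1*1/3) = [0/1, 1/3) <- contains code 91/324
  'b': [0/1 + 1/1*1/3, 0/1 + 1/1*5/6) = [1/3, 5/6)
  'c': [0/1 + 1/1*5/6, 0/1 + 1/1*1/1) = [5/6, 1/1)
  emit 'a', narrow to [0/1, 1/3)
Step 2: interval [0/1, 1/3), width = 1/3 - 0/1 = 1/3
  'a': [0/1 + 1/3*0/1, 0/1 + 1/3*1/3) = [0/1, 1/9)
  'b': [0/1 + 1/3*1/3, 0/1 + 1/3*5/6) = [1/9, 5/18)
  'c': [0/1 + 1/3*5/6, 0/1 + 1/3*1/1) = [5/18, 1/3) <- contains code 91/324
  emit 'c', narrow to [5/18, 1/3)

Answer: 5/18 1/3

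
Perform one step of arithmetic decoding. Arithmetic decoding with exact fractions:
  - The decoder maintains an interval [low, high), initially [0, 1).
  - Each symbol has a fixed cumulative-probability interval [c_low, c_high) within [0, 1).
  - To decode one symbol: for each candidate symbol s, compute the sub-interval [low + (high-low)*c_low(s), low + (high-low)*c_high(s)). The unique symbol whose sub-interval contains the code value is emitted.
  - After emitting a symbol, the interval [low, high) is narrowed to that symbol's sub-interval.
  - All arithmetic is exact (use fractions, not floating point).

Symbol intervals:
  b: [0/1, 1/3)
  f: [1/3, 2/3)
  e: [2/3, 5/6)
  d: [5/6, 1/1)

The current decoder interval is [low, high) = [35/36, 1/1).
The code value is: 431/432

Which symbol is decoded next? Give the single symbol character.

Answer: d

Derivation:
Interval width = high − low = 1/1 − 35/36 = 1/36
Scaled code = (code − low) / width = (431/432 − 35/36) / 1/36 = 11/12
  b: [0/1, 1/3) 
  f: [1/3, 2/3) 
  e: [2/3, 5/6) 
  d: [5/6, 1/1) ← scaled code falls here ✓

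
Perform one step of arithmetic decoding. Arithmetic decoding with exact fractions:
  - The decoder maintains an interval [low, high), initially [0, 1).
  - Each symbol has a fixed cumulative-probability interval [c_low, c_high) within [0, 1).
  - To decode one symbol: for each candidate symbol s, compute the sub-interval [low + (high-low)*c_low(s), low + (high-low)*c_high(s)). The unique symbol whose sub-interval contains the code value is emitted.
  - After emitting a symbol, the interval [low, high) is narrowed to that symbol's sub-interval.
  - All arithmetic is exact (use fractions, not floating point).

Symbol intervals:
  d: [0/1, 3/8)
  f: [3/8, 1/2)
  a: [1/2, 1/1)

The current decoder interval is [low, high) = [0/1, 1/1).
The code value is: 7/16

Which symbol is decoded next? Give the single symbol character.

Interval width = high − low = 1/1 − 0/1 = 1/1
Scaled code = (code − low) / width = (7/16 − 0/1) / 1/1 = 7/16
  d: [0/1, 3/8) 
  f: [3/8, 1/2) ← scaled code falls here ✓
  a: [1/2, 1/1) 

Answer: f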